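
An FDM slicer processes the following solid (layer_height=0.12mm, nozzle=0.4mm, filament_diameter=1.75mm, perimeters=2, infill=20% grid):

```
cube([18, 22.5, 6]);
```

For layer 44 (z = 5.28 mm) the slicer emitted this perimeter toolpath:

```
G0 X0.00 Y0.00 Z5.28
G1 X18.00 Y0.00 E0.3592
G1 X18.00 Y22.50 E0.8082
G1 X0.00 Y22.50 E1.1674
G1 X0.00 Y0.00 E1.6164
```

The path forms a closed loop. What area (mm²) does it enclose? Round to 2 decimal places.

405.00 mm²

Apply the shoelace formula to the sequence of (X, Y) vertices; enclosed area = 405.00 mm².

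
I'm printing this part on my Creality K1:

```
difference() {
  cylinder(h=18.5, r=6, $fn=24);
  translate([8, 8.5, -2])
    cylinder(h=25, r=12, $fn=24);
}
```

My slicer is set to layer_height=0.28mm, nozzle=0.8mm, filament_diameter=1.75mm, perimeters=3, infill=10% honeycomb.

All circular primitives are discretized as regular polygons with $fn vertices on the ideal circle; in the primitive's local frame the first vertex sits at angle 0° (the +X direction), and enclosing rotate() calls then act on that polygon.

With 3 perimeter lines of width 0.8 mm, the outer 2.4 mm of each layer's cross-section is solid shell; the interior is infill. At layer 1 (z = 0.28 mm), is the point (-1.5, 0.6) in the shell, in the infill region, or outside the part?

At z = 0.28 mm: the r=6 cylinder gives a regular 24-gon of circumradius 6 (constant along its height); the cylinder at (8, 8.5): section is a regular 24-gon, circumradius r=12; After the difference (first − rest): starting from the r=6 cylinder, the r=12 cylinder at (8, 8.5) partially overlaps it — only the 52.94 mm² overlap (of its 447.24 mm²) is removed, clipping the outline — 1 connected region. Overall, the cross-section is a single solid region. The nearest boundary edge runs (-2.39, 2.50)→(-0.49, 0.01); distance from the point to it = 0.45 mm. The point is inside the cross-section, 0.45 mm from the nearest boundary — within the 2.4 mm shell band (3 × 0.8).

shell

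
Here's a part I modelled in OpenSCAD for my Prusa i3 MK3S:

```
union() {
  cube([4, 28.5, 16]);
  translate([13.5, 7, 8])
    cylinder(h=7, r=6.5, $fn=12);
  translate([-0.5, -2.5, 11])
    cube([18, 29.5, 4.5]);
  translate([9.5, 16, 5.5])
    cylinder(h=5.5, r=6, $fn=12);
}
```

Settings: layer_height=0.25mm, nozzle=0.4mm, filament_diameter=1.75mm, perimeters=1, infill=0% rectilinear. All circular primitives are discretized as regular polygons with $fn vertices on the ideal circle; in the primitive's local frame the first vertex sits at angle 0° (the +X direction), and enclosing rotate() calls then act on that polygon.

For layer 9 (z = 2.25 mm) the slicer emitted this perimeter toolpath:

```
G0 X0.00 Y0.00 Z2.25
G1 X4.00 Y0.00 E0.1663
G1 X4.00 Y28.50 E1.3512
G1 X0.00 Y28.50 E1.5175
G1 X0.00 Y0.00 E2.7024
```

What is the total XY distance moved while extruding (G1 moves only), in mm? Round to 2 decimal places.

Sum the Euclidean lengths of each G1 segment: total = 65.00 mm.

65.00 mm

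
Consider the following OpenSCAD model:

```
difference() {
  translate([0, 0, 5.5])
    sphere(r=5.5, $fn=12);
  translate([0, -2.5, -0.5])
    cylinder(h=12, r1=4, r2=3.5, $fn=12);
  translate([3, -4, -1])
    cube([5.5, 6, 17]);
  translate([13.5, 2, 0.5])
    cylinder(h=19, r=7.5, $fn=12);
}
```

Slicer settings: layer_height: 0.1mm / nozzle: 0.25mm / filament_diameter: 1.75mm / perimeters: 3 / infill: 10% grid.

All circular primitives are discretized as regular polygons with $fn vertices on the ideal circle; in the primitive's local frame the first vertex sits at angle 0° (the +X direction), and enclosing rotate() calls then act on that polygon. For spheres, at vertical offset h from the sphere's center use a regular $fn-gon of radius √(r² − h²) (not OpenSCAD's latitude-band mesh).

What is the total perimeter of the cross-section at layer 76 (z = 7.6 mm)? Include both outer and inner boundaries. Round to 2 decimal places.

At z = 7.6 mm: the r=5.5 sphere slices to a regular 12-gon of circumradius 5.083 (√(r²−h²) with h=2.1 from center) (perimeter = 2·12·5.083·sin(180°/12) = 31.58 mm); the cone at (0, -2.5) (r1=4→r2=3.5) has section circumradius 3.663 here — a regular 12-gon (perimeter = 2·12·3.663·sin(180°/12) = 22.75 mm); the 5.5×6 cube at (3, -4) contributes its full rectangle (perimeter 23.00 mm); the r=7.5 cylinder at (13.5, 2) gives a regular 12-gon of circumradius 7.5 (constant along its height) (perimeter = 2·12·7.500·sin(180°/12) = 46.59 mm); Subtracting the remaining from the first: starting from the r=5.5 sphere, the cone at (0, -2.5) partially overlaps it — only the 34.31 mm² overlap (of its 40.24 mm²) is removed, clipping the outline; the 5.5×6 cube at (3, -4) partially overlaps it — only the 7.64 mm² overlap (of its 33.00 mm²) is removed, clipping the outline; the r=7.5 cylinder at (13.5, 2) misses the remaining region (no effect) — boundary = 32.19 mm. Overall, the cross-section is a single solid region. Total boundary length (outer) = 32.19 mm.

32.19 mm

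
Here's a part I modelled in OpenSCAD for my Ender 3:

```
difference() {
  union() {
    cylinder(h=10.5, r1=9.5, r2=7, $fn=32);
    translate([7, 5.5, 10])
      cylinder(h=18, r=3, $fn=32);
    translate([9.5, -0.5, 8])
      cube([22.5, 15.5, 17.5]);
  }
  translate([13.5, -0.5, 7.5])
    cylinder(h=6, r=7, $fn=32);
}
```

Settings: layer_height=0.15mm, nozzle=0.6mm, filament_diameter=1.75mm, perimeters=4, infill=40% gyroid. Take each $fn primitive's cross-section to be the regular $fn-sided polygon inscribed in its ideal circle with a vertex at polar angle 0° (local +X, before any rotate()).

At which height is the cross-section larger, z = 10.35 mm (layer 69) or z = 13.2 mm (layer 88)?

layer 69 (z = 10.35 mm)

Layer 69 (z = 10.35): the cone: at t=0.986 of its height the radius interpolates to r₁+(r₂−r₁)t = 7.036, giving a regular 32-gon of that circumradius (area = (32/2)·7.036²·sin(360°/32) = 154.52 mm²); the r=3 cylinder at (7, 5.5) contributes a regular 32-gon of circumradius 3 (area = (32/2)·3.000²·sin(360°/32) = 28.09 mm²); the 22.5×15.5 cube at (9.5, -0.5) contributes its full rectangle (area 348.75 mm²); Taking the union: the regions partially overlap — summed areas 531.36 mm² minus the doubly-counted overlap 4.15 mm² gives 527.21 mm² — area = 527.21 mm²; the cylinder at (13.5, -0.5): section is a regular 32-gon, circumradius r=7 (area = (32/2)·7.000²·sin(360°/32) = 152.95 mm²); Subtracting the remaining from the first: starting from the result so far (527.21 mm²), the r=7 cylinder at (13.5, -0.5) partially overlaps it — only the 68.36 mm² overlap (of its 152.95 mm²) is removed, clipping the outline — area = 458.85 mm². So its area = 458.85 mm². Layer 88 (z = 13.2): the cone does not reach this height (z outside [0, 10.5]); the r=3 cylinder at (7, 5.5) contributes a regular 32-gon of circumradius 3 (area = (32/2)·3.000²·sin(360°/32) = 28.09 mm²); the cube at (9.5, -0.5) (footprint 22.5×15.5) is included at this height (area 348.75 mm²); Taking the union: the regions partially overlap — summed areas 376.84 mm² minus the doubly-counted overlap 1.09 mm² gives 375.75 mm² — area = 375.75 mm²; the cylinder at (13.5, -0.5): section is a regular 32-gon, circumradius r=7 (area = (32/2)·7.000²·sin(360°/32) = 152.95 mm²); Taking the first minus the rest: starting from that combined region (375.75 mm²), the r=7 cylinder at (13.5, -0.5) partially overlaps it — only the 67.18 mm² overlap (of its 152.95 mm²) is removed, clipping the outline — area = 308.57 mm². So its area = 308.57 mm². Layer 69 is larger (458.85 vs 308.57 mm²).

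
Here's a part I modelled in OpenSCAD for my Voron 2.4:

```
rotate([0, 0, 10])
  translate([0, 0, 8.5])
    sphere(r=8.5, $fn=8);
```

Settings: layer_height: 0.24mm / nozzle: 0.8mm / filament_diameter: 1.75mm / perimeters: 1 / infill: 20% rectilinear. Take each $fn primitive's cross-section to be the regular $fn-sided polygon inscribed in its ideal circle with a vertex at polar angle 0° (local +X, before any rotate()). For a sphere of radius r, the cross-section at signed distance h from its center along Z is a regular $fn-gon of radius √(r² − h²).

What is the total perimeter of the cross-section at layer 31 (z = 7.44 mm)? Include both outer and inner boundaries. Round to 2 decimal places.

At z = 7.44 mm: the r=8.5 sphere slices to a regular 8-gon of circumradius 8.434 (√(r²−h²) with h=1.06 from center) (perimeter = 2·8·8.434·sin(180°/8) = 51.64 mm); (whole slice rotated 10° about Z — lengths, areas and connectivity unchanged). Overall, the cross-section is a single solid region. Total boundary length (outer) = 51.64 mm.

51.64 mm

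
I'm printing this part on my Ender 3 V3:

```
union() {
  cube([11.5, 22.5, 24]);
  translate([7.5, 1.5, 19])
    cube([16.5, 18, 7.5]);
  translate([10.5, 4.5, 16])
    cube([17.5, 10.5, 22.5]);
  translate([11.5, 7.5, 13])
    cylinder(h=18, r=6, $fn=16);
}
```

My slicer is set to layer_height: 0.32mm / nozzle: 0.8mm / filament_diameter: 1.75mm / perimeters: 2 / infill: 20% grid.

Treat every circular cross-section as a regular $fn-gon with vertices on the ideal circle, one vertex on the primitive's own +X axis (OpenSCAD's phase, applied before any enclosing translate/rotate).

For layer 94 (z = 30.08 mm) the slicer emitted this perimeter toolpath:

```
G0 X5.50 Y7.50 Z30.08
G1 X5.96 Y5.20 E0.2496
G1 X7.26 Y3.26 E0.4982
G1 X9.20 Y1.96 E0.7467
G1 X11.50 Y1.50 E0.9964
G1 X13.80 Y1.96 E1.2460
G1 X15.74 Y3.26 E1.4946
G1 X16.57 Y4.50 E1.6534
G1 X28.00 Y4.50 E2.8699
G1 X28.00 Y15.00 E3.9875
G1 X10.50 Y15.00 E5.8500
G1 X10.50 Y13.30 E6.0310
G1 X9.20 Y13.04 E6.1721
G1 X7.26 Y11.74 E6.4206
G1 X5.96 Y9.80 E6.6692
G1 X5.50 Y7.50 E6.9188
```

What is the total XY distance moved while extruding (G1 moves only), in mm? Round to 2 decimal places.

Sum the Euclidean lengths of each G1 segment: total = 65.01 mm.

65.01 mm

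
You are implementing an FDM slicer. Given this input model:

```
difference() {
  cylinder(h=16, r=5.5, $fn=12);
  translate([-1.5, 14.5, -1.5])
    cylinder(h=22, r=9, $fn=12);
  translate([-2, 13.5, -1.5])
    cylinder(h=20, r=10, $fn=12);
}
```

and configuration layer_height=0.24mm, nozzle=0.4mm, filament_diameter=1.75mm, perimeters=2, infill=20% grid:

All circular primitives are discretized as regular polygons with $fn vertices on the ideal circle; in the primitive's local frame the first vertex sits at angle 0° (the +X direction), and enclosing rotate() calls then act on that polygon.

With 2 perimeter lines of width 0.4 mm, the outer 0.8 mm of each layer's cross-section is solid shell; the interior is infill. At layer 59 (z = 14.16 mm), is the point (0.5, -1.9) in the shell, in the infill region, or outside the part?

infill

At z = 14.16 mm: the r=5.5 cylinder gives a regular 12-gon of circumradius 5.5 (constant along its height); the cylinder at (-1.5, 14.5): section is a regular 12-gon, circumradius r=9; the r=10 cylinder at (-2, 13.5) contributes a regular 12-gon of circumradius 10; Subtracting the remaining from the first: starting from the r=5.5 cylinder, the r=9 cylinder at (-1.5, 14.5) misses the remaining region (no effect); the r=10 cylinder at (-2, 13.5) partially overlaps it — only the 6.32 mm² overlap (of its 300.00 mm²) is removed, clipping the outline — 1 connected region. Overall, the cross-section is a single solid region. The nearest boundary edge runs (2.75, -4.76)→(-0.00, -5.50); distance from the point to it = 3.35 mm. The point is inside the cross-section and 3.35 mm from the nearest boundary — more than the 0.8 mm shell width (2 × 0.4), so it's in the infill interior.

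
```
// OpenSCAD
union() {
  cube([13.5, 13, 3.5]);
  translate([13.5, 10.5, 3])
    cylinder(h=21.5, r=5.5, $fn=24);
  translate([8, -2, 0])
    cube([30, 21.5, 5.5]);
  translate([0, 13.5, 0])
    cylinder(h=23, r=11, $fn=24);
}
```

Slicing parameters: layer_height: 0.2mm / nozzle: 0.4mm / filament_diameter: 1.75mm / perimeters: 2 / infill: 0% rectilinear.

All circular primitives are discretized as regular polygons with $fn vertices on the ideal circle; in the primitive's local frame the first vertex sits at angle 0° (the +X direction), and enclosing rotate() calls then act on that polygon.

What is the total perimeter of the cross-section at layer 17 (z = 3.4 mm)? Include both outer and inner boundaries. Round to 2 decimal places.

138.17 mm

At z = 3.4 mm: the cube is present — its section is the full 13.5×13 rectangle (perimeter 53.00 mm); the cylinder at (13.5, 10.5): section is a regular 24-gon, circumradius r=5.5 (perimeter = 2·24·5.500·sin(180°/24) = 34.46 mm); the 30×21.5 cube at (8, -2) contributes its full rectangle (perimeter 103.00 mm); the cylinder at (0, 13.5): section is a regular 24-gon, circumradius r=11 (perimeter = 2·24·11.000·sin(180°/24) = 68.92 mm); Combining (union): the regions partially overlap (shared area 269.58 mm²), so the edge portions inside another operand are dropped and the merged outline is re-measured after clipping — boundary = 138.17 mm. Overall, the cross-section is a single solid region. Total boundary length (outer) = 138.17 mm.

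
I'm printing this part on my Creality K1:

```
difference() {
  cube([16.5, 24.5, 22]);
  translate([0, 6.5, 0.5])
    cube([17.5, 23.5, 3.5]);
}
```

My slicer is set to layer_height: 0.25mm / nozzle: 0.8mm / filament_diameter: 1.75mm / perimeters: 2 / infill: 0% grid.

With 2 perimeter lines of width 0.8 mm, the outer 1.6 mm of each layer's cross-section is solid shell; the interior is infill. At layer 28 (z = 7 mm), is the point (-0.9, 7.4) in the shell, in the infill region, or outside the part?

outside

At z = 7 mm: the 16.5×24.5 cube contributes its full rectangle; the cube at (0, 6.5) does not reach this height (z outside [0.5, 4]); Subtracting the remaining from the first: none of the subtracted shapes is present at this height, so the 16.5×24.5 cube is unchanged — 1 connected region. Overall, the cross-section is a single solid region. The nearest boundary edge runs (0.00, 24.50)→(0.00, 0.00); distance from the point to it = 0.90 mm. The point is not inside any of the regions above, so it lies outside the cross-section (0.90 mm from the nearest boundary).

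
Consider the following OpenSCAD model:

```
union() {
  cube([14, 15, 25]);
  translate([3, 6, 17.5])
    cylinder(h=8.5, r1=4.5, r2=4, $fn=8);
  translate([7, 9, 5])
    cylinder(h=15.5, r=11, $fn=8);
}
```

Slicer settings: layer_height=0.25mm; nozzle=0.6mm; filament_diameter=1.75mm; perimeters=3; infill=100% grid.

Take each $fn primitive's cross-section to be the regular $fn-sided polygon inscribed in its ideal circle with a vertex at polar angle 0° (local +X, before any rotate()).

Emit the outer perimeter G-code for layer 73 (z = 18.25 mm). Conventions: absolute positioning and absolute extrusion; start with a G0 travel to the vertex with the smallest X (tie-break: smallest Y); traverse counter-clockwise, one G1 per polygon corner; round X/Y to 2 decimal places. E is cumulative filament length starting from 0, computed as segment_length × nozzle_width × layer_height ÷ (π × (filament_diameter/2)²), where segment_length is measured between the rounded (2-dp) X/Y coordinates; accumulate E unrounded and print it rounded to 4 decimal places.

At z = 18.25 mm: the cube is present — its section is the full 14×15 rectangle; the cone at (3, 6) contributes a regular 8-gon of circumradius 4.456 (interpolated between r1=4.5 and r2=4 at t=0.088); the cylinder at (7, 9): section is a regular 8-gon, circumradius r=11; Combining (union): the regions partially overlap (shared area 264.20 mm²), so overlapping operands fuse into one piece — 1 connected region. The outline is a single polygon with 14 vertices. Extrusion per mm of travel: 0.6 × 0.25 / (π × 0.875²) = 0.062363. Accumulating E over each segment gives final E = 4.2907.

G0 X-4.00 Y9.00 Z18.25
G1 X-0.78 Y1.22 E0.5251
G1 X0.00 Y0.90 E0.5777
G1 X0.00 Y0.00 E0.6338
G1 X2.17 Y0.00 E0.7691
G1 X7.00 Y-2.00 E1.0951
G1 X11.83 Y0.00 E1.4212
G1 X14.00 Y0.00 E1.5565
G1 X14.00 Y0.90 E1.6126
G1 X14.78 Y1.22 E1.6652
G1 X18.00 Y9.00 E2.1903
G1 X14.78 Y16.78 E2.7154
G1 X7.00 Y20.00 E3.2405
G1 X-0.78 Y16.78 E3.7656
G1 X-4.00 Y9.00 E4.2907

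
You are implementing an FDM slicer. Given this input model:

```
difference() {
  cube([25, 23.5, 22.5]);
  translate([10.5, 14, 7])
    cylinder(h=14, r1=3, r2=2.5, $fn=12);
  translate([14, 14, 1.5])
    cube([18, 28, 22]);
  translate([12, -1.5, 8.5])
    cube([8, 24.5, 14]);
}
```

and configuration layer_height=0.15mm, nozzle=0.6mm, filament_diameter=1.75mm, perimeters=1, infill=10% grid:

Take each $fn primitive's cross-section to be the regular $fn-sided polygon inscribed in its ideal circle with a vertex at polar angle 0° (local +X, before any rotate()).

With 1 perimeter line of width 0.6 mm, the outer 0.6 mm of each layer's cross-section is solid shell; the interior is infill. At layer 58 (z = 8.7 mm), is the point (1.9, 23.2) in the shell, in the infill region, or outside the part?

shell

At z = 8.7 mm: the 25×23.5 cube contributes its full rectangle; the cone at (10.5, 14) (r1=3→r2=2.5) has section circumradius 2.939 here — a regular 12-gon; the cube at (14, 14) (footprint 18×28) is included at this height; the cube at (12, -1.5) (footprint 8×24.5) is included at this height; Taking the first minus the rest: starting from the 25×23.5 cube, the cone at (10.5, 14) lies wholly inside it (removes its full 25.92 mm² and its 18.26 mm outline becomes a hole wall); the 18×28 cube at (14, 14) partially overlaps it — only the 104.50 mm² overlap (of its 504.00 mm²) is removed, clipping the outline; the 8×24.5 cube at (12, -1.5) partially overlaps it — only the 125.26 mm² overlap (of its 196.00 mm²) is removed, clipping the outline — 2 connected regions. Overall, the cross-section has 2 separate islands. The nearest boundary edge runs (0.00, 23.50)→(14.00, 23.50); distance from the point to it = 0.30 mm. (Shell/infill is judged within the island containing the point — the largest one.) The point is inside the cross-section, 0.30 mm from the nearest boundary — within the 0.6 mm shell band (1 × 0.6).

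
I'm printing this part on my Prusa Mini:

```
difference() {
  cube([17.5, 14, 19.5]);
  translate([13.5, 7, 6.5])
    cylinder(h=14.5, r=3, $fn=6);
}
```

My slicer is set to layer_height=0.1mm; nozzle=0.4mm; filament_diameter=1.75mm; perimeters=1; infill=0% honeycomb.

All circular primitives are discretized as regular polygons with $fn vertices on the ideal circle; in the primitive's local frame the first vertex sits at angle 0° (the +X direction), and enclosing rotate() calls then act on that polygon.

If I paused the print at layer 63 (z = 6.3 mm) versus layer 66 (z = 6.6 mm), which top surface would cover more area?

layer 63 (z = 6.3 mm)

Layer 63 (z = 6.3): the cube is present — its section is the full 17.5×14 rectangle (area 245.00 mm²); the cylinder at (13.5, 7) is absent (z outside [6.5, 21]); Taking the first minus the rest: none of the subtracted shapes is present at this height, so the 17.5×14 cube is unchanged — area = 245.00 mm². So its area = 245.00 mm². Layer 66 (z = 6.6): the 17.5×14 cube contributes its full rectangle (area 245.00 mm²); the cylinder at (13.5, 7): section is a regular 6-gon, circumradius r=3 (area = (6/2)·3.000²·sin(360°/6) = 23.38 mm²); Subtracting the remaining from the first: starting from the 17.5×14 cube (245.00 mm²), the r=3 cylinder at (13.5, 7) lies wholly inside it (removes its full 23.38 mm² and its 18.00 mm outline becomes a hole wall) — area = 221.62 mm². So its area = 221.62 mm². Layer 63 is larger (245.00 vs 221.62 mm²).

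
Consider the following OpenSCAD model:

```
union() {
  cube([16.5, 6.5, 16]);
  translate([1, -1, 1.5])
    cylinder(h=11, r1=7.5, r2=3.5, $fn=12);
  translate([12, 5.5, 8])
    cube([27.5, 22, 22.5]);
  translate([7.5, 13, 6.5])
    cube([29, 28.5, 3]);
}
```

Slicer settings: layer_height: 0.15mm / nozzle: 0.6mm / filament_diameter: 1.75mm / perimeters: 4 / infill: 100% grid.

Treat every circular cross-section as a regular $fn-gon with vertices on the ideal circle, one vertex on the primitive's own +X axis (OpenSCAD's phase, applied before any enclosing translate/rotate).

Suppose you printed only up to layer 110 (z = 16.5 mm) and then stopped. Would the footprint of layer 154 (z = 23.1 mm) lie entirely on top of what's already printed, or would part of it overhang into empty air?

Compare the two slices. At z = 16.5: the cube is not intersected at this z (z outside [0, 16]); the cone at (1, -1) does not reach this height (z outside [1.5, 12.5]); the 27.5×22 cube at (12, 5.5) contributes its full rectangle (area 605.00 mm²); the cube at (7.5, 13) is not intersected at this z (z outside [6.5, 9.5]); Combining (union): only the 27.5×22 cube at (12, 5.5) is present, so the union is just that shape — area = 605.00 mm². At z = 23.1: the cube is absent (z outside [0, 16]); the cone at (1, -1) is not intersected at this z (z outside [1.5, 12.5]); the 27.5×22 cube at (12, 5.5) contributes its full rectangle (area 605.00 mm²); the cube at (7.5, 13) is not intersected at this z (z outside [6.5, 9.5]); Taking the union: only the 27.5×22 cube at (12, 5.5) is present, so the union is just that shape — area = 605.00 mm². Checking containment: the cross-section at z = 23.1 is a subset of the cross-section at z = 16.5.

entirely on top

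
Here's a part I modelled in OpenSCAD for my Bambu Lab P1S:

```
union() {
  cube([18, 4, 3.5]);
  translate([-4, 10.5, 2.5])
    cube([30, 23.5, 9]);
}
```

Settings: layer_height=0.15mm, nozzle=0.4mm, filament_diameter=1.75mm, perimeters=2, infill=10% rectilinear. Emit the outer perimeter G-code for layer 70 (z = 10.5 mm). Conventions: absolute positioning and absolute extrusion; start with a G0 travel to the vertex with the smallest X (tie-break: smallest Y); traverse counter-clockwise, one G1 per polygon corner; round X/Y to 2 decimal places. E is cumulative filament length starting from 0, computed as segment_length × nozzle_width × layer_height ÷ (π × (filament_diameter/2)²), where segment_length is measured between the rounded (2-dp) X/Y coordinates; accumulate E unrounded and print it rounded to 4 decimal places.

G0 X-4.00 Y10.50 Z10.50
G1 X26.00 Y10.50 E0.7484
G1 X26.00 Y34.00 E1.3346
G1 X-4.00 Y34.00 E2.0829
G1 X-4.00 Y10.50 E2.6691

At z = 10.5 mm: the cube is not intersected at this z (z outside [0, 3.5]); the 30×23.5 cube at (-4, 10.5) contributes its full rectangle; Merging all regions: only the 30×23.5 cube at (-4, 10.5) is present, so the union is just that shape — 1 connected region. The outline is a single polygon with 4 vertices. Extrusion per mm of travel: 0.4 × 0.15 / (π × 0.875²) = 0.024945. Accumulating E over each segment gives final E = 2.6691.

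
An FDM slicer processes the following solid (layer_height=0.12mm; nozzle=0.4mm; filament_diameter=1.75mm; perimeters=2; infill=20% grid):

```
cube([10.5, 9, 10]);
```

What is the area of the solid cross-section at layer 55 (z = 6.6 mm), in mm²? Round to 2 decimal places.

94.50 mm²

At z = 6.6 mm: the cube is present — its section is the full 10.5×9 rectangle (area 94.50 mm²). Overall, the cross-section is a single solid region. Net area = 94.50 mm².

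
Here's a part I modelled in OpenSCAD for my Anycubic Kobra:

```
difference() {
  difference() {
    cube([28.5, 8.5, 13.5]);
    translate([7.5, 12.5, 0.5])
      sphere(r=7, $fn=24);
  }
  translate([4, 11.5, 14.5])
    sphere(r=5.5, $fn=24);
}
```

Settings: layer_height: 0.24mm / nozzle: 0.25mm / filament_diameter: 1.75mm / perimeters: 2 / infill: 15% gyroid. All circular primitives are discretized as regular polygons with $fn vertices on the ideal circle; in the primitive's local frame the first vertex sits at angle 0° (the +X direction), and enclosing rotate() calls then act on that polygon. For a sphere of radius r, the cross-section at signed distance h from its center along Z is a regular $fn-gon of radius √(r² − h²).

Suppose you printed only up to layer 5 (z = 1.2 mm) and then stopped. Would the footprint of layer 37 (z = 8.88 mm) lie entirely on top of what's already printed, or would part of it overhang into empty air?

part overhangs

Compare the two slices. At z = 1.2: the cube is present — its section is the full 28.5×8.5 rectangle (area 242.25 mm²); the r=7 sphere at (7.5, 12.5) slices to a regular 24-gon of circumradius 6.965 (√(r²−h²) with h=0.7 from center) (area = (24/2)·6.965²·sin(360°/24) = 150.66 mm²); After the difference (first − rest): starting from the 28.5×8.5 cube (242.25 mm²), the r=7 sphere at (7.5, 12.5) partially overlaps it — only the 23.18 mm² overlap (of its 150.66 mm²) is removed, clipping the outline — area = 219.07 mm²; the sphere at (4, 11.5) does not reach this height (|z−center|=13.300 > r=5.5); After the difference (first − rest): none of the subtracted shapes is present at this height, so the result so far is unchanged — area = 219.07 mm². At z = 8.88: the cube (footprint 28.5×8.5) is included at this height (area 242.25 mm²); the sphere at (7.5, 12.5) does not reach this height (|z−center|=8.380 > r=7); After the difference (first − rest): none of the subtracted shapes is present at this height, so the 28.5×8.5 cube is unchanged — area = 242.25 mm²; the sphere at (4, 11.5) does not reach this height (|z−center|=5.620 > r=5.5); Subtracting the remaining from the first: none of the subtracted shapes is present at this height, so the result so far is unchanged — area = 242.25 mm². Checking containment: at z = 8.88 the cross-section extends beyond the z = 1.2 cross-section by about 23.18 mm².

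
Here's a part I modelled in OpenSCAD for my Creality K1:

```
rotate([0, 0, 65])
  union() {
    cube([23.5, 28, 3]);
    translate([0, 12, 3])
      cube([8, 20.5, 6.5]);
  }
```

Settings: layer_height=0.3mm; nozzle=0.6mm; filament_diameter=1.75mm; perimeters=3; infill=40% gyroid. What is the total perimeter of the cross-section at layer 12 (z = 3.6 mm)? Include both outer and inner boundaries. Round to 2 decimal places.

At z = 3.6 mm: the cube is not intersected at this z (z outside [0, 3]); the cube at (0, 12) is present — its section is the full 8×20.5 rectangle (perimeter 57.00 mm); Merging all regions: only the 8×20.5 cube at (0, 12) is present, so the union is just that shape — boundary = 57.00 mm; (whole slice rotated 65° about Z — lengths, areas and connectivity unchanged). Overall, the cross-section is a single solid region. Total boundary length (outer) = 57.00 mm.

57.00 mm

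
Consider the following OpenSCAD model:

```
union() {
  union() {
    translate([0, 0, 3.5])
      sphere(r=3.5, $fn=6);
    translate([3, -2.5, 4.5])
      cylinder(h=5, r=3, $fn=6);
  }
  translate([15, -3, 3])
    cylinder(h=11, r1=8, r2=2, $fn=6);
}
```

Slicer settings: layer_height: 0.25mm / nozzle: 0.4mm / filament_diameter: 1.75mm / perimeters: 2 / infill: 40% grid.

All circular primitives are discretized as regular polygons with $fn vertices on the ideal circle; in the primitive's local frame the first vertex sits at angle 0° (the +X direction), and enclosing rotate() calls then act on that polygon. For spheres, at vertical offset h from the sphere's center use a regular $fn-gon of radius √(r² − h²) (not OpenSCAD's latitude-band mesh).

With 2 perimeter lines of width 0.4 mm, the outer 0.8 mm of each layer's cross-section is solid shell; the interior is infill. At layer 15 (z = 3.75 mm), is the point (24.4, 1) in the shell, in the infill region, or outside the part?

outside

At z = 3.75 mm: the r=3.5 sphere slices to a regular 6-gon of circumradius 3.491 (√(r²−h²) with h=0.25 from center); the cylinder at (3, -2.5) is absent (z outside [4.5, 9.5]); Merging all regions: only the r=3.5 sphere is present, so the union is just that shape — 1 connected region; the cone at (15, -3) contributes a regular 6-gon of circumradius 7.591 (interpolated between r1=8 and r2=2 at t=0.068); Taking the union: the 2 present regions are separate (no shared area or edge), so areas and boundary lengths simply add and each stays a separate island — 2 connected regions. Overall, the cross-section has 2 separate islands. The nearest boundary edge runs (18.80, 3.57)→(22.59, -3.00); distance from the point to it = 3.57 mm. The point is not inside any of the regions above, so it lies outside the cross-section (3.57 mm from the nearest boundary).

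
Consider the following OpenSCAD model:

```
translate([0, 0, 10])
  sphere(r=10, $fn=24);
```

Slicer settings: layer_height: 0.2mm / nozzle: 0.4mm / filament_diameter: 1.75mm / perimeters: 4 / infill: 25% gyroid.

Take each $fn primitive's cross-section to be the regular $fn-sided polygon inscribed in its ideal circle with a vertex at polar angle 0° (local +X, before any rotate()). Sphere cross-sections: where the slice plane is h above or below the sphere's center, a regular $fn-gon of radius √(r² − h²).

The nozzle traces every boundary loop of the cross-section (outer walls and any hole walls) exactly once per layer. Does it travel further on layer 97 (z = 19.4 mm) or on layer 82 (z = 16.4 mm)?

layer 82 (z = 16.4 mm)

Layer 97 (z = 19.4): the sphere: section is a regular 24-gon, circumradius = √(r²−h²) = √(10²−9.4²) = 3.412 (perimeter = 2·24·3.412·sin(180°/24) = 21.38 mm). So its perimeter = 21.38 mm. Layer 82 (z = 16.4): the r=10 sphere contributes a regular 24-gon of circumradius √(10²−6.4²) = 7.684 (perimeter = 2·24·7.684·sin(180°/24) = 48.14 mm). So its perimeter = 48.14 mm. Layer 82 is larger (48.14 vs 21.38 mm).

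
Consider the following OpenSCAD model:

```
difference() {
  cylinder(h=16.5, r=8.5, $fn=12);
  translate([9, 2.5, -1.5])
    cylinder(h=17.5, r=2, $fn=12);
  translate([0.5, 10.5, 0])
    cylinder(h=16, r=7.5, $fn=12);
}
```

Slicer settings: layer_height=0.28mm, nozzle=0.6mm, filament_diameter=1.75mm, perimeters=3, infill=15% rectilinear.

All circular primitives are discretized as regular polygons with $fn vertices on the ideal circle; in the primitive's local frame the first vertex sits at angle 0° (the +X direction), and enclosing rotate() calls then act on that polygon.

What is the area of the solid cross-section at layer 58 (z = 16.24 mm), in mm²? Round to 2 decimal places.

216.75 mm²

At z = 16.24 mm: the r=8.5 cylinder gives a regular 12-gon of circumradius 8.5 (constant along its height) (area = (12/2)·8.500²·sin(360°/12) = 216.75 mm²); the cylinder at (9, 2.5) does not reach this height (z outside [-1.5, 16]); the cylinder at (0.5, 10.5) is not intersected at this z (z outside [0, 16]); Subtracting the remaining from the first: none of the subtracted shapes is present at this height, so the r=8.5 cylinder is unchanged — area = 216.75 mm². Overall, the cross-section is a single solid region. Net area = 216.75 mm².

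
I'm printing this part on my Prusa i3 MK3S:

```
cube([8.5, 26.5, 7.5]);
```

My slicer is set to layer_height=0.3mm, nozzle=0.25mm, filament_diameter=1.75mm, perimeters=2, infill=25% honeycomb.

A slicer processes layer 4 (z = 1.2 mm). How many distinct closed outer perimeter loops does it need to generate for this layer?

1

At z = 1.2 mm: the 8.5×26.5 cube contributes its full rectangle. The result has 1 disconnected region.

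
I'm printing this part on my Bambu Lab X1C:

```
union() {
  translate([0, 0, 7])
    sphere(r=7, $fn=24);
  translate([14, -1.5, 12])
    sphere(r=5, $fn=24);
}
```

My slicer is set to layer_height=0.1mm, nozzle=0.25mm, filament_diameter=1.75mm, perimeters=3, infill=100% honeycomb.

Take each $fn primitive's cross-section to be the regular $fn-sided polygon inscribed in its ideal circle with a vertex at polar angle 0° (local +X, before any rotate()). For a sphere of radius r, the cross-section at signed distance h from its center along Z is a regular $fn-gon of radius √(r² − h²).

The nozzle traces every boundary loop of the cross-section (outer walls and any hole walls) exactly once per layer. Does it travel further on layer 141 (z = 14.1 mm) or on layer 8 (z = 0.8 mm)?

layer 141 (z = 14.1 mm)

Layer 141 (z = 14.1): the sphere is absent (|z−center|=7.100 > r=7); the r=5 sphere at (14, -1.5) slices to a regular 24-gon of circumradius 4.538 (√(r²−h²) with h=2.1 from center) (perimeter = 2·24·4.538·sin(180°/24) = 28.43 mm); Merging all regions: only the r=5 sphere at (14, -1.5) is present, so the union is just that shape — boundary = 28.43 mm. So its perimeter = 28.43 mm. Layer 8 (z = 0.8): the sphere: section is a regular 24-gon, circumradius = √(r²−h²) = √(7²−6.2²) = 3.250 (perimeter = 2·24·3.250·sin(180°/24) = 20.36 mm); the sphere at (14, -1.5) does not reach this height (|z−center|=11.200 > r=5); Taking the union: only the r=7 sphere is present, so the union is just that shape — boundary = 20.36 mm. So its perimeter = 20.36 mm. Layer 141 is larger (28.43 vs 20.36 mm).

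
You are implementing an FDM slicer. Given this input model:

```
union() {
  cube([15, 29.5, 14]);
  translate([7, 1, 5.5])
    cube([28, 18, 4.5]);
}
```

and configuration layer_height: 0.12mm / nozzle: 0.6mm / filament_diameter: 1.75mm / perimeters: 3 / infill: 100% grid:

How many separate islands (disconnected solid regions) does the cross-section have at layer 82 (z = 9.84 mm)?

1

At z = 9.84 mm: the cube is present — its section is the full 15×29.5 rectangle; the cube at (7, 1) (footprint 28×18) is included at this height; Taking the union: the regions partially overlap (shared area 144.00 mm²), so overlapping operands fuse into one piece — 1 connected region. Overall, the cross-section is a single solid region. Island count = 1.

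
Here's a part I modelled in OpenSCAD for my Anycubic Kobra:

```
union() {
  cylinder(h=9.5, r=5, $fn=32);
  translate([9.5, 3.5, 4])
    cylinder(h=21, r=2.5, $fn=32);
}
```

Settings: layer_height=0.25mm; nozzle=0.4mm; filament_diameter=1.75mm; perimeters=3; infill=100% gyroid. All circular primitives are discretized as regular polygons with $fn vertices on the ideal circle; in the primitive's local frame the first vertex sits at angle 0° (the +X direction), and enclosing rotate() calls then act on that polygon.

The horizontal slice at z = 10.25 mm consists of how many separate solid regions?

At z = 10.25 mm: the cylinder does not reach this height (z outside [0, 9.5]); the cylinder at (9.5, 3.5): section is a regular 32-gon, circumradius r=2.5; Taking the union: only the r=2.5 cylinder at (9.5, 3.5) is present, so the union is just that shape — 1 connected region. The result has 1 disconnected region.

1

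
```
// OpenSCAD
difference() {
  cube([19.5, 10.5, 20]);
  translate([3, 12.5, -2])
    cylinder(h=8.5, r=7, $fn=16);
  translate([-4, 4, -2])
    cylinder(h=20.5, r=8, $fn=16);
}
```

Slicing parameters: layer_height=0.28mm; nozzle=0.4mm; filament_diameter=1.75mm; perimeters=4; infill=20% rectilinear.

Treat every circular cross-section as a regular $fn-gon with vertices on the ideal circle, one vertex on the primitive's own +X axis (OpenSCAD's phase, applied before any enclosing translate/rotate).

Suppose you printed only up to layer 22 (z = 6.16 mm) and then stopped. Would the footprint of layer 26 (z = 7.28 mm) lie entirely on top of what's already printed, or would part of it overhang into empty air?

Compare the two slices. At z = 6.16: the cube is present — its section is the full 19.5×10.5 rectangle (area 204.75 mm²); the r=7 cylinder at (3, 12.5) gives a regular 16-gon of circumradius 7 (constant along its height) (area = (16/2)·7.000²·sin(360°/16) = 150.01 mm²); the cylinder at (-4, 4): section is a regular 16-gon, circumradius r=8 (area = (16/2)·8.000²·sin(360°/16) = 195.93 mm²); Taking the first minus the rest: starting from the 19.5×10.5 cube (204.75 mm²), the r=7 cylinder at (3, 12.5) partially overlaps it — only the 37.98 mm² overlap (of its 150.01 mm²) is removed, clipping the outline; the r=8 cylinder at (-4, 4) partially overlaps it — only the 20.94 mm² overlap (of its 195.93 mm²) is removed, clipping the outline — area = 145.82 mm². At z = 7.28: the cube is present — its section is the full 19.5×10.5 rectangle (area 204.75 mm²); the cylinder at (3, 12.5) is not intersected at this z (z outside [-2, 6.5]); the cylinder at (-4, 4): section is a regular 16-gon, circumradius r=8 (area = (16/2)·8.000²·sin(360°/16) = 195.93 mm²); Taking the first minus the rest: starting from the 19.5×10.5 cube (204.75 mm²), the r=8 cylinder at (-4, 4) partially overlaps it — only the 32.93 mm² overlap (of its 195.93 mm²) is removed, clipping the outline — area = 171.82 mm². Checking containment: at z = 7.28 the cross-section extends beyond the z = 6.16 cross-section by about 25.99 mm².

part overhangs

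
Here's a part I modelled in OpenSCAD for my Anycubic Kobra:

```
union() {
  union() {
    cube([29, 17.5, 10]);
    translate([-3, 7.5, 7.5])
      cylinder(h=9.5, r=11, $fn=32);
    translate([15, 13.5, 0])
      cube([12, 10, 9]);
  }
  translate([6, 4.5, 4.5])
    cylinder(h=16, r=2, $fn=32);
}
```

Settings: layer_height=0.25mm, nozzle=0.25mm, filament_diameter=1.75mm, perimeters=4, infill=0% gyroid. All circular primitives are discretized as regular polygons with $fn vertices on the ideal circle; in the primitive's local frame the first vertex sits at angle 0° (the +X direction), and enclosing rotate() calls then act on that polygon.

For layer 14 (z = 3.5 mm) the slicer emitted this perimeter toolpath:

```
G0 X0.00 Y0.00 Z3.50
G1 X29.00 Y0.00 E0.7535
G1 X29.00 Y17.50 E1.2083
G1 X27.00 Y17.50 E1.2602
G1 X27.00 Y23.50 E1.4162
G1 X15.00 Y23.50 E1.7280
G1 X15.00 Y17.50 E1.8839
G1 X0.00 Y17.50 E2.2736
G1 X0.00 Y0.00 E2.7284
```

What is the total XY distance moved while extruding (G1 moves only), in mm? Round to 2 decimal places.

105.00 mm

Sum the Euclidean lengths of each G1 segment: total = 105.00 mm.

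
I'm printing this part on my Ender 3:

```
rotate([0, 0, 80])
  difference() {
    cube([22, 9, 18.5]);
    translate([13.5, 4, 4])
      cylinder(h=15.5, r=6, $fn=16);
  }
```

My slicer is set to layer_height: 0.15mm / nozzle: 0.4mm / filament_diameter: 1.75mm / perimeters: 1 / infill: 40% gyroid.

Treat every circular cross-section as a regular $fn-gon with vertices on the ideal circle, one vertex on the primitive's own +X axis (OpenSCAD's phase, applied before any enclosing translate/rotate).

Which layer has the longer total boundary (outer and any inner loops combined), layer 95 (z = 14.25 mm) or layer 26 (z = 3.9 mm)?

layer 95 (z = 14.25 mm)

Layer 95 (z = 14.25): the cube (footprint 22×9) is included at this height (perimeter 62.00 mm); the cylinder at (13.5, 4): section is a regular 16-gon, circumradius r=6 (perimeter = 2·16·6.000·sin(180°/16) = 37.46 mm); Taking the first minus the rest: starting from the 22×9 cube, the r=6 cylinder at (13.5, 4) partially overlaps it — only the 94.58 mm² overlap (of its 110.21 mm²) is removed, clipping the outline — boundary = 67.84 mm; (rotated 80° about Z; rotation is an isometry so areas/perimeters/island counts are preserved). So its perimeter = 67.84 mm. Layer 26 (z = 3.9): the cube is present — its section is the full 22×9 rectangle (perimeter 62.00 mm); the cylinder at (13.5, 4) does not reach this height (z outside [4, 19.5]); After the difference (first − rest): none of the subtracted shapes is present at this height, so the 22×9 cube is unchanged — boundary = 62.00 mm; (rotated 80° about Z; rotation is an isometry so areas/perimeters/island counts are preserved). So its perimeter = 62.00 mm. Layer 95 is larger (67.84 vs 62.00 mm).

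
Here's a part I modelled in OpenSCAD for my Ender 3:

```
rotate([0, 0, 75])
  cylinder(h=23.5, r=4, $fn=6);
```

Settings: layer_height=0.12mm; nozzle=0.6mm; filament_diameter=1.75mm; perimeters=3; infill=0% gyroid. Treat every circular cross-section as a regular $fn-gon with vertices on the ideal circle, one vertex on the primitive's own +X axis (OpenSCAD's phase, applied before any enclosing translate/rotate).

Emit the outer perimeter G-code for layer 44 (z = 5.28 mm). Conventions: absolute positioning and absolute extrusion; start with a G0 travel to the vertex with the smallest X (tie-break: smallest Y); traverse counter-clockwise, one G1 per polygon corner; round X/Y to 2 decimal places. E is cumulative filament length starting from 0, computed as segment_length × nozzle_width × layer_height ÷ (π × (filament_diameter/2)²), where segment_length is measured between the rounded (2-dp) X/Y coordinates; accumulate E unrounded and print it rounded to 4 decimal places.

At z = 5.28 mm: the r=4 cylinder contributes a regular 6-gon of circumradius 4; (whole slice rotated 75° about Z — lengths, areas and connectivity unchanged). The outline is a single polygon with 6 vertices. Extrusion per mm of travel: 0.6 × 0.12 / (π × 0.875²) = 0.029934. Accumulating E over each segment gives final E = 0.7183.

G0 X-3.86 Y-1.04 Z5.28
G1 X-1.04 Y-3.86 E0.1194
G1 X2.83 Y-2.83 E0.2393
G1 X3.86 Y1.04 E0.3591
G1 X1.04 Y3.86 E0.4785
G1 X-2.83 Y2.83 E0.5984
G1 X-3.86 Y-1.04 E0.7183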